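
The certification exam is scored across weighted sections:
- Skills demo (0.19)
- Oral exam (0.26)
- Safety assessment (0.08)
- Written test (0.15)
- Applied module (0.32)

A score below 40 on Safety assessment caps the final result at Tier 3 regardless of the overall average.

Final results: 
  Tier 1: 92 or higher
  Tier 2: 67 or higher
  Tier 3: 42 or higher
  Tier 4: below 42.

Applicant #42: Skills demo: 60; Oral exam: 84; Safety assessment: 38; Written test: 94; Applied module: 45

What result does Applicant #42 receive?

Safety assessment score 38 < 40: minimum not met.
Weighted total:
  Skills demo 60 × 0.19 = 11.4
  Oral exam 84 × 0.26 = 21.84
  Safety assessment 38 × 0.08 = 3.04
  Written test 94 × 0.15 = 14.1
  Applied module 45 × 0.32 = 14.4
Sum = 64.78
64.78 would be Tier 3; cap at Tier 3 applies → Tier 3.

Tier 3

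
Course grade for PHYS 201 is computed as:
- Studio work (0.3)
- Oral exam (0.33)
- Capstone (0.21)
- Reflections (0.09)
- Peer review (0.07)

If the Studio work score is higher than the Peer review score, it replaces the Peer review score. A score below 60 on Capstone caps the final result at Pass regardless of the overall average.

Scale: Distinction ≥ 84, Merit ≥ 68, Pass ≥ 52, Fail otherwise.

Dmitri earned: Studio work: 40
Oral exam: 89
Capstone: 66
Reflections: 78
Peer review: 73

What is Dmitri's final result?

Pass

Studio work (40) ≤ Peer review (73), so Peer review stays at 73.
Capstone score 66 ≥ 60: minimum met.
Weighted total:
  Studio work 40 × 0.3 = 12
  Oral exam 89 × 0.33 = 29.37
  Capstone 66 × 0.21 = 13.86
  Reflections 78 × 0.09 = 7.02
  Peer review 73 × 0.07 = 5.11
Sum = 67.36
67.36 is ≥ 52 and < 68 → Pass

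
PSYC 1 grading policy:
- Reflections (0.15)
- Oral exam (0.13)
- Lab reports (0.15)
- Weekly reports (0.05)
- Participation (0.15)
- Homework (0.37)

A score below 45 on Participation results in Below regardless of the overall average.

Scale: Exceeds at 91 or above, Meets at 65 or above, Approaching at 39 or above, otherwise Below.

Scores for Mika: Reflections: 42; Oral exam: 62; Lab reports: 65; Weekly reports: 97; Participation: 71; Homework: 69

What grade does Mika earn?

Meets

Participation score 71 ≥ 45: minimum met.
Weighted total:
  Reflections 42 × 0.15 = 6.3
  Oral exam 62 × 0.13 = 8.06
  Lab reports 65 × 0.15 = 9.75
  Weekly reports 97 × 0.05 = 4.85
  Participation 71 × 0.15 = 10.65
  Homework 69 × 0.37 = 25.53
Sum = 65.14
65.14 is ≥ 65 and < 91 → Meets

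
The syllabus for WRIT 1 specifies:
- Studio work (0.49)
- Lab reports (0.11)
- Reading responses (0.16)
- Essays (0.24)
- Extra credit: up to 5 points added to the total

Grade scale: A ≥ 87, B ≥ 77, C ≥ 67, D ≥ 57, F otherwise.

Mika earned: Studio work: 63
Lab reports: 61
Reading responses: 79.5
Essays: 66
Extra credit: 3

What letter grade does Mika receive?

C

Weighted total:
  Studio work 63 × 0.49 = 30.87
  Lab reports 61 × 0.11 = 6.71
  Reading responses 79.5 × 0.16 = 12.72
  Essays 66 × 0.24 = 15.84
Sum = 66.14
Extra credit: 66.14 + 3 = 69.14
69.14 is ≥ 67 and < 77 → C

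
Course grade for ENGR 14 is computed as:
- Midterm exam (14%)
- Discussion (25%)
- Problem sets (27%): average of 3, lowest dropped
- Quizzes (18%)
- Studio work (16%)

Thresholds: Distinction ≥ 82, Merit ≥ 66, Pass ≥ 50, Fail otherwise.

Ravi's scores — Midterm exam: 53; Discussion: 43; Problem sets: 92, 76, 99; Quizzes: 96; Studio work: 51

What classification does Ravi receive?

Merit

Problem sets: drop 76 → average of remaining 2 = 191/2 = 95.5
Weighted total:
  Midterm exam 53 × 0.14 = 7.42
  Discussion 43 × 0.25 = 10.75
  Problem sets 95.5 × 0.27 = 25.785
  Quizzes 96 × 0.18 = 17.28
  Studio work 51 × 0.16 = 8.16
Sum = 69.395
69.395 is ≥ 66 and < 82 → Merit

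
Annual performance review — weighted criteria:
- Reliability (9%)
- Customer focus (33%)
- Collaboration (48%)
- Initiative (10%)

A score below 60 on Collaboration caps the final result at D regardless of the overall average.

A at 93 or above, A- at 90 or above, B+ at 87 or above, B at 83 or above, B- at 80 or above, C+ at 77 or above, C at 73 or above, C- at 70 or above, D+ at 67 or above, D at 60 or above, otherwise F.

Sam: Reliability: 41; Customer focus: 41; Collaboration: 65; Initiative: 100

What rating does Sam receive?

Collaboration score 65 ≥ 60: minimum met.
Weighted total:
  Reliability 41 × 0.09 = 3.69
  Customer focus 41 × 0.33 = 13.53
  Collaboration 65 × 0.48 = 31.2
  Initiative 100 × 0.1 = 10
Sum = 58.42
58.42 < 60 → F

F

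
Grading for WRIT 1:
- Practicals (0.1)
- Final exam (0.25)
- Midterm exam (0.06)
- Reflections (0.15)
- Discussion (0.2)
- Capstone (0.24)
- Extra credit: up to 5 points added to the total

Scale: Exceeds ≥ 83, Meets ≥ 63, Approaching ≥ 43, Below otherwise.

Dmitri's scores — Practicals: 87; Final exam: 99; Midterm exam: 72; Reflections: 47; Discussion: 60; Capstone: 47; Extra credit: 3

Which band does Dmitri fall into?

Meets

Weighted total:
  Practicals 87 × 0.1 = 8.7
  Final exam 99 × 0.25 = 24.75
  Midterm exam 72 × 0.06 = 4.32
  Reflections 47 × 0.15 = 7.05
  Discussion 60 × 0.2 = 12
  Capstone 47 × 0.24 = 11.28
Sum = 68.1
Extra credit: 68.1 + 3 = 71.1
71.1 is ≥ 63 and < 83 → Meets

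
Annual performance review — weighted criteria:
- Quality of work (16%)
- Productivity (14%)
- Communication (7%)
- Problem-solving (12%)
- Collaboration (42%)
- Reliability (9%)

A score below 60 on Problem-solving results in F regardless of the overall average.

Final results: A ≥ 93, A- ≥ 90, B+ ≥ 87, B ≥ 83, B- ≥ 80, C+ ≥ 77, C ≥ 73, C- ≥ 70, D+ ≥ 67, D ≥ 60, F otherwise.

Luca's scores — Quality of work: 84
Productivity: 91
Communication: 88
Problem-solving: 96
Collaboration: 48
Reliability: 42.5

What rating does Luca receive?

D+

Problem-solving score 96 ≥ 60: minimum met.
Weighted total:
  Quality of work 84 × 0.16 = 13.44
  Productivity 91 × 0.14 = 12.74
  Communication 88 × 0.07 = 6.16
  Problem-solving 96 × 0.12 = 11.52
  Collaboration 48 × 0.42 = 20.16
  Reliability 42.5 × 0.09 = 3.825
Sum = 67.845
67.845 is ≥ 67 and < 70 → D+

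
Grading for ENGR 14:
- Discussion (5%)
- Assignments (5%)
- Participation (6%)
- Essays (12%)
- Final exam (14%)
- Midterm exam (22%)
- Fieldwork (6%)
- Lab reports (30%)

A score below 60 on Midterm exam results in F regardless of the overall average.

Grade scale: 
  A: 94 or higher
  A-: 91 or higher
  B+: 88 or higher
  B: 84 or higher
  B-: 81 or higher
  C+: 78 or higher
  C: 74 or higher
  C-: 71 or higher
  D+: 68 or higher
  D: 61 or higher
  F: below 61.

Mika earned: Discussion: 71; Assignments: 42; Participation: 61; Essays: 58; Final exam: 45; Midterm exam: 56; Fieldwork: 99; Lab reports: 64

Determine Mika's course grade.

Midterm exam score 56 < 60: minimum not met.
Weighted total:
  Discussion 71 × 0.05 = 3.55
  Assignments 42 × 0.05 = 2.1
  Participation 61 × 0.06 = 3.66
  Essays 58 × 0.12 = 6.96
  Final exam 45 × 0.14 = 6.3
  Midterm exam 56 × 0.22 = 12.32
  Fieldwork 99 × 0.06 = 5.94
  Lab reports 64 × 0.3 = 19.2
Sum = 60.03
Because the Midterm exam minimum was not met, the result is F.

F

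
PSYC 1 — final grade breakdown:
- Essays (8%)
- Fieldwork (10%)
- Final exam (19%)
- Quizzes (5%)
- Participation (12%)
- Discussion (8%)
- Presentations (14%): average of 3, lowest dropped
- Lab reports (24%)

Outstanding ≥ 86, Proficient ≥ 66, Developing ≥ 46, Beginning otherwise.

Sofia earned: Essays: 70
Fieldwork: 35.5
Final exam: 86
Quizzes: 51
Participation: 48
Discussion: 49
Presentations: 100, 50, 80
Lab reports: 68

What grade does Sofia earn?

Proficient

Presentations: drop 50 → average of remaining 2 = 180/2 = 90
Weighted total:
  Essays 70 × 0.08 = 5.6
  Fieldwork 35.5 × 0.1 = 3.55
  Final exam 86 × 0.19 = 16.34
  Quizzes 51 × 0.05 = 2.55
  Participation 48 × 0.12 = 5.76
  Discussion 49 × 0.08 = 3.92
  Presentations 90 × 0.14 = 12.6
  Lab reports 68 × 0.24 = 16.32
Sum = 66.64
66.64 is ≥ 66 and < 86 → Proficient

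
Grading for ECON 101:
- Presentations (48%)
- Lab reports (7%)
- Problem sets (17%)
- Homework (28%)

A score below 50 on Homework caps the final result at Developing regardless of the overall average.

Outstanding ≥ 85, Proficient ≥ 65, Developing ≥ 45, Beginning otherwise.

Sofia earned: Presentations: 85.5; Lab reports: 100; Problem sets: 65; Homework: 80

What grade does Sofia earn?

Proficient

Homework score 80 ≥ 50: minimum met.
Weighted total:
  Presentations 85.5 × 0.48 = 41.04
  Lab reports 100 × 0.07 = 7
  Problem sets 65 × 0.17 = 11.05
  Homework 80 × 0.28 = 22.4
Sum = 81.49
81.49 is ≥ 65 and < 85 → Proficient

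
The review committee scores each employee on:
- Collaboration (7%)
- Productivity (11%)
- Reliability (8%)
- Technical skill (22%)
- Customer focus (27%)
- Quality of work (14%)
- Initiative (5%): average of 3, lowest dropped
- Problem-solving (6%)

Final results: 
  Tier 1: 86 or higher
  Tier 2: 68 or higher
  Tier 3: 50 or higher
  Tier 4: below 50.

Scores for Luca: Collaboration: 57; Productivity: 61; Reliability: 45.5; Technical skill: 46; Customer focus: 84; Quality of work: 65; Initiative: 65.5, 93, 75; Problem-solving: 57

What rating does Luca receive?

Initiative: drop 65.5 → average of remaining 2 = 168/2 = 84
Weighted total:
  Collaboration 57 × 0.07 = 3.99
  Productivity 61 × 0.11 = 6.71
  Reliability 45.5 × 0.08 = 3.64
  Technical skill 46 × 0.22 = 10.12
  Customer focus 84 × 0.27 = 22.68
  Quality of work 65 × 0.14 = 9.1
  Initiative 84 × 0.05 = 4.2
  Problem-solving 57 × 0.06 = 3.42
Sum = 63.86
63.86 is ≥ 50 and < 68 → Tier 3

Tier 3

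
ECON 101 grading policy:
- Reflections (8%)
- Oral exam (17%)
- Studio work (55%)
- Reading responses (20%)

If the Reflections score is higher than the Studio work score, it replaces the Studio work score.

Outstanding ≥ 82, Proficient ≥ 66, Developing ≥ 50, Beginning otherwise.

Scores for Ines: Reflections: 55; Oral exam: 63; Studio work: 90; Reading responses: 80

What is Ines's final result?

Reflections (55) ≤ Studio work (90), so Studio work stays at 90.
Weighted total:
  Reflections 55 × 0.08 = 4.4
  Oral exam 63 × 0.17 = 10.71
  Studio work 90 × 0.55 = 49.5
  Reading responses 80 × 0.2 = 16
Sum = 80.61
80.61 is ≥ 66 and < 82 → Proficient

Proficient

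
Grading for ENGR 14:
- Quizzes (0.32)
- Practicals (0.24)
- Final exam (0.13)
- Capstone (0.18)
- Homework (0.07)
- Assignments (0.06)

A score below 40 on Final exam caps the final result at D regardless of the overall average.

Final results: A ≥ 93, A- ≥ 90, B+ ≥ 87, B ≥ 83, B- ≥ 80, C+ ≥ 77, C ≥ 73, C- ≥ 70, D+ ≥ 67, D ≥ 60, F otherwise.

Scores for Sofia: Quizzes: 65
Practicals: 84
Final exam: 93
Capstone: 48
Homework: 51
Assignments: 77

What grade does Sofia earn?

D+

Final exam score 93 ≥ 40: minimum met.
Weighted total:
  Quizzes 65 × 0.32 = 20.8
  Practicals 84 × 0.24 = 20.16
  Final exam 93 × 0.13 = 12.09
  Capstone 48 × 0.18 = 8.64
  Homework 51 × 0.07 = 3.57
  Assignments 77 × 0.06 = 4.62
Sum = 69.88
69.88 is ≥ 67 and < 70 → D+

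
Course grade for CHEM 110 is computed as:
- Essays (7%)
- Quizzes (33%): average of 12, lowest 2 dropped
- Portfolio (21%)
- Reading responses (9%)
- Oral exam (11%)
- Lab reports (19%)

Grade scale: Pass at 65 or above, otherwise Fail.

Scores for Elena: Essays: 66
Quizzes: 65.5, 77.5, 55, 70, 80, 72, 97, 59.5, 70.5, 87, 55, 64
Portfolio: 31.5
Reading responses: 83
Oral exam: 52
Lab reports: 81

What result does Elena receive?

Fail

Quizzes: drop 55, 55 → average of remaining 10 = 743/10 = 74.3
Weighted total:
  Essays 66 × 0.07 = 4.62
  Quizzes 74.3 × 0.33 = 24.519
  Portfolio 31.5 × 0.21 = 6.615
  Reading responses 83 × 0.09 = 7.47
  Oral exam 52 × 0.11 = 5.72
  Lab reports 81 × 0.19 = 15.39
Sum = 64.334
64.334 < 65 → Fail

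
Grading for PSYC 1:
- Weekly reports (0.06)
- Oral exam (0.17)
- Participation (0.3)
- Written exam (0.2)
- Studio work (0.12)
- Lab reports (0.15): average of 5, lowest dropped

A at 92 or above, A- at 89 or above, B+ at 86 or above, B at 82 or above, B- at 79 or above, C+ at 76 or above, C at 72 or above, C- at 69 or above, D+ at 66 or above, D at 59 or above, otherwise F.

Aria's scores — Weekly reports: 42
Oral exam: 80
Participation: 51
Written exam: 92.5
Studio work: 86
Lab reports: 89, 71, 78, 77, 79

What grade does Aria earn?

Lab reports: drop 71 → average of remaining 4 = 323/4 = 80.75
Weighted total:
  Weekly reports 42 × 0.06 = 2.52
  Oral exam 80 × 0.17 = 13.6
  Participation 51 × 0.3 = 15.3
  Written exam 92.5 × 0.2 = 18.5
  Studio work 86 × 0.12 = 10.32
  Lab reports 80.75 × 0.15 = 12.1125
Sum = 72.3525
72.3525 is ≥ 72 and < 76 → C

C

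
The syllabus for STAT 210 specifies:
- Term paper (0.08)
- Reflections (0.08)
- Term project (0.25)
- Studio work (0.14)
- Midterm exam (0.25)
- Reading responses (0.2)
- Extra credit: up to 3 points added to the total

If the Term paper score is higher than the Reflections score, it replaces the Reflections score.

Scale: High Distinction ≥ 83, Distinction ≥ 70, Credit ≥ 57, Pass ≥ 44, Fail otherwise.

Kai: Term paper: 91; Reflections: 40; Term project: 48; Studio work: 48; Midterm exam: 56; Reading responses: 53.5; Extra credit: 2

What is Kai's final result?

Term paper (91) > Reflections (40), so Reflections counts as 91.
Weighted total:
  Term paper 91 × 0.08 = 7.28
  Reflections 91 × 0.08 = 7.28
  Term project 48 × 0.25 = 12
  Studio work 48 × 0.14 = 6.72
  Midterm exam 56 × 0.25 = 14
  Reading responses 53.5 × 0.2 = 10.7
Sum = 57.98
Extra credit: 57.98 + 2 = 59.98
59.98 is ≥ 57 and < 70 → Credit

Credit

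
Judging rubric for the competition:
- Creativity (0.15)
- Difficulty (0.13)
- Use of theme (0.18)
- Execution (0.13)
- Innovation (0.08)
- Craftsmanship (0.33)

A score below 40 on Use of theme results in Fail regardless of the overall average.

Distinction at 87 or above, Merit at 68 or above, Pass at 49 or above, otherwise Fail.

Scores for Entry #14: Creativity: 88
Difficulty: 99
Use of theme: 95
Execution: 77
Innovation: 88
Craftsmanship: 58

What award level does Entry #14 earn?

Use of theme score 95 ≥ 40: minimum met.
Weighted total:
  Creativity 88 × 0.15 = 13.2
  Difficulty 99 × 0.13 = 12.87
  Use of theme 95 × 0.18 = 17.1
  Execution 77 × 0.13 = 10.01
  Innovation 88 × 0.08 = 7.04
  Craftsmanship 58 × 0.33 = 19.14
Sum = 79.36
79.36 is ≥ 68 and < 87 → Merit

Merit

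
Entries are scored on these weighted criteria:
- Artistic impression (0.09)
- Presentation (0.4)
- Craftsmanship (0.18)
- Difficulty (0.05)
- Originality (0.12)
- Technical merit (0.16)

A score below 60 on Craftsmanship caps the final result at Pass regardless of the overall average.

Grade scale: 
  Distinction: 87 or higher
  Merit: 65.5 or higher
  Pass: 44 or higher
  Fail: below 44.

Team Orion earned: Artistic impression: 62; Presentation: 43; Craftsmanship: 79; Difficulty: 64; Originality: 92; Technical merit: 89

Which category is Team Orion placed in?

Craftsmanship score 79 ≥ 60: minimum met.
Weighted total:
  Artistic impression 62 × 0.09 = 5.58
  Presentation 43 × 0.4 = 17.2
  Craftsmanship 79 × 0.18 = 14.22
  Difficulty 64 × 0.05 = 3.2
  Originality 92 × 0.12 = 11.04
  Technical merit 89 × 0.16 = 14.24
Sum = 65.48
65.48 is ≥ 44 and < 65.5 → Pass

Pass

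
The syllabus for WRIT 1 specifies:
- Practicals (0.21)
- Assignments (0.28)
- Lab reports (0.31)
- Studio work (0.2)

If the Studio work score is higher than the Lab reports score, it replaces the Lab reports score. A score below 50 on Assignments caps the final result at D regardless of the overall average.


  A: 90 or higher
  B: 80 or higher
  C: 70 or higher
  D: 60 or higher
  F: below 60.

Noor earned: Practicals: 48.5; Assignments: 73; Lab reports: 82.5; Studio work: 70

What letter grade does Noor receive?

C

Studio work (70) ≤ Lab reports (82.5), so Lab reports stays at 82.5.
Assignments score 73 ≥ 50: minimum met.
Weighted total:
  Practicals 48.5 × 0.21 = 10.185
  Assignments 73 × 0.28 = 20.44
  Lab reports 82.5 × 0.31 = 25.575
  Studio work 70 × 0.2 = 14
Sum = 70.2
70.2 is ≥ 70 and < 80 → C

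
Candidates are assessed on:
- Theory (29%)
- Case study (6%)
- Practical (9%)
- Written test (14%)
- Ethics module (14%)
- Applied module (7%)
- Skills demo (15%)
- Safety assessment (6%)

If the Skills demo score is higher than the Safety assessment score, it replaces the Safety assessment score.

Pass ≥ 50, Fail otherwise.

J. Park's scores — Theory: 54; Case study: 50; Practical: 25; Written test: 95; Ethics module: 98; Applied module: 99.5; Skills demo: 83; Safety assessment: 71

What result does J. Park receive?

Pass

Skills demo (83) > Safety assessment (71), so Safety assessment counts as 83.
Weighted total:
  Theory 54 × 0.29 = 15.66
  Case study 50 × 0.06 = 3
  Practical 25 × 0.09 = 2.25
  Written test 95 × 0.14 = 13.3
  Ethics module 98 × 0.14 = 13.72
  Applied module 99.5 × 0.07 = 6.965
  Skills demo 83 × 0.15 = 12.45
  Safety assessment 83 × 0.06 = 4.98
Sum = 72.325
72.325 ≥ 50 → Pass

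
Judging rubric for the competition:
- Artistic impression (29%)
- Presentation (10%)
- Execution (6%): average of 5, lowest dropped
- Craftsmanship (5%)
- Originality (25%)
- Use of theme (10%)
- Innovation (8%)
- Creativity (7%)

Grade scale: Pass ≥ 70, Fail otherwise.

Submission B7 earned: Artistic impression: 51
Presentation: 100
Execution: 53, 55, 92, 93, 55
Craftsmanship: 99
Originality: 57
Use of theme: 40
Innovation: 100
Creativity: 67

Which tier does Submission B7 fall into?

Fail

Execution: drop 53 → average of remaining 4 = 295/4 = 73.75
Weighted total:
  Artistic impression 51 × 0.29 = 14.79
  Presentation 100 × 0.1 = 10
  Execution 73.75 × 0.06 = 4.425
  Craftsmanship 99 × 0.05 = 4.95
  Originality 57 × 0.25 = 14.25
  Use of theme 40 × 0.1 = 4
  Innovation 100 × 0.08 = 8
  Creativity 67 × 0.07 = 4.69
Sum = 65.105
65.105 < 70 → Fail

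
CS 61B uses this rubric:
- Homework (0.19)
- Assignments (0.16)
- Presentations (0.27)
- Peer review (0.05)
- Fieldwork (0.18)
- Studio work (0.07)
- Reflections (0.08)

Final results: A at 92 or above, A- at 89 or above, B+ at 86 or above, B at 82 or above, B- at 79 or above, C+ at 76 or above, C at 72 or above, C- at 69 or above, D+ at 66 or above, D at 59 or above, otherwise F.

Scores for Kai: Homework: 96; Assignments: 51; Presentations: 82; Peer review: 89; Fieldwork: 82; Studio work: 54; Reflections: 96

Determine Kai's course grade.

Weighted total:
  Homework 96 × 0.19 = 18.24
  Assignments 51 × 0.16 = 8.16
  Presentations 82 × 0.27 = 22.14
  Peer review 89 × 0.05 = 4.45
  Fieldwork 82 × 0.18 = 14.76
  Studio work 54 × 0.07 = 3.78
  Reflections 96 × 0.08 = 7.68
Sum = 79.21
79.21 is ≥ 79 and < 82 → B-

B-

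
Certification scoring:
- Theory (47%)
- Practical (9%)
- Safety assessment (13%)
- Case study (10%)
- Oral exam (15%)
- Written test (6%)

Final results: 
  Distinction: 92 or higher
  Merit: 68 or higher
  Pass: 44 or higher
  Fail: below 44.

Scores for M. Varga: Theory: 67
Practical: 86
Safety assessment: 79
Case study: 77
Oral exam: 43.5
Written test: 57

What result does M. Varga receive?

Pass

Weighted total:
  Theory 67 × 0.47 = 31.49
  Practical 86 × 0.09 = 7.74
  Safety assessment 79 × 0.13 = 10.27
  Case study 77 × 0.1 = 7.7
  Oral exam 43.5 × 0.15 = 6.525
  Written test 57 × 0.06 = 3.42
Sum = 67.145
67.145 is ≥ 44 and < 68 → Pass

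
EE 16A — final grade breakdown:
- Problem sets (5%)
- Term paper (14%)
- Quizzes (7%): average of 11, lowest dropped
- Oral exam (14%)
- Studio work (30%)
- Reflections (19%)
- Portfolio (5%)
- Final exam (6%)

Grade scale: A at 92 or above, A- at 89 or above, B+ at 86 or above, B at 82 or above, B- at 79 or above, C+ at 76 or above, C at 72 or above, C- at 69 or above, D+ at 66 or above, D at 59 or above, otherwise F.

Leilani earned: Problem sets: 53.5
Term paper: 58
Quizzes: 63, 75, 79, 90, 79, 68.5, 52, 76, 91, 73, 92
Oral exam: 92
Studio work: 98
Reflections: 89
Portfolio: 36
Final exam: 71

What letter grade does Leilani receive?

Quizzes: drop 52 → average of remaining 10 = 786.5/10 = 78.65
Weighted total:
  Problem sets 53.5 × 0.05 = 2.675
  Term paper 58 × 0.14 = 8.12
  Quizzes 78.65 × 0.07 = 5.5055
  Oral exam 92 × 0.14 = 12.88
  Studio work 98 × 0.3 = 29.4
  Reflections 89 × 0.19 = 16.91
  Portfolio 36 × 0.05 = 1.8
  Final exam 71 × 0.06 = 4.26
Sum = 81.5505
81.5505 is ≥ 79 and < 82 → B-

B-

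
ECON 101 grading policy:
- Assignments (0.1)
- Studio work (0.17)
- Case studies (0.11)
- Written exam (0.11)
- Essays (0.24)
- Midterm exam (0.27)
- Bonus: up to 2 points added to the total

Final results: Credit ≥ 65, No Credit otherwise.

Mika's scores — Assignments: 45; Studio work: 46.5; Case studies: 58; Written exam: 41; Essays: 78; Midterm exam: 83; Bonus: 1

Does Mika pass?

Weighted total:
  Assignments 45 × 0.1 = 4.5
  Studio work 46.5 × 0.17 = 7.905
  Case studies 58 × 0.11 = 6.38
  Written exam 41 × 0.11 = 4.51
  Essays 78 × 0.24 = 18.72
  Midterm exam 83 × 0.27 = 22.41
Sum = 64.425
Bonus: 64.425 + 1 = 65.425
65.425 ≥ 65 → Credit

Credit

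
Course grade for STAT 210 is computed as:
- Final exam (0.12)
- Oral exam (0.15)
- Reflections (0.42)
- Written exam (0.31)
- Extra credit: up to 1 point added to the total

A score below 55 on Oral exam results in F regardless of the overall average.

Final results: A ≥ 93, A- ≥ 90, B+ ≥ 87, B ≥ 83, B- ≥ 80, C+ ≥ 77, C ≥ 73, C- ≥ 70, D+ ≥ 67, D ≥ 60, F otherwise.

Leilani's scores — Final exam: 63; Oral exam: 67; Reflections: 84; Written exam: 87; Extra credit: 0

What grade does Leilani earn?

C+

Oral exam score 67 ≥ 55: minimum met.
Weighted total:
  Final exam 63 × 0.12 = 7.56
  Oral exam 67 × 0.15 = 10.05
  Reflections 84 × 0.42 = 35.28
  Written exam 87 × 0.31 = 26.97
Sum = 79.86
Extra credit: 79.86 + 0 = 79.86
79.86 is ≥ 77 and < 80 → C+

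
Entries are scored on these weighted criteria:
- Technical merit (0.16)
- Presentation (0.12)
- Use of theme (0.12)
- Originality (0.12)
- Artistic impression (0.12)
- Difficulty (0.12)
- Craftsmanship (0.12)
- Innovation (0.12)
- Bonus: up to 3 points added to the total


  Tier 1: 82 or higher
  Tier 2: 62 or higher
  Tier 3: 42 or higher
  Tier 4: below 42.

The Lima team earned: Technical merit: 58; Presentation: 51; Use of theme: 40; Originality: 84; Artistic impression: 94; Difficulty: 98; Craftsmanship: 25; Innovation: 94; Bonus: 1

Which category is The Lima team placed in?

Weighted total:
  Technical merit 58 × 0.16 = 9.28
  Presentation 51 × 0.12 = 6.12
  Use of theme 40 × 0.12 = 4.8
  Originality 84 × 0.12 = 10.08
  Artistic impression 94 × 0.12 = 11.28
  Difficulty 98 × 0.12 = 11.76
  Craftsmanship 25 × 0.12 = 3
  Innovation 94 × 0.12 = 11.28
Sum = 67.6
Bonus: 67.6 + 1 = 68.6
68.6 is ≥ 62 and < 82 → Tier 2

Tier 2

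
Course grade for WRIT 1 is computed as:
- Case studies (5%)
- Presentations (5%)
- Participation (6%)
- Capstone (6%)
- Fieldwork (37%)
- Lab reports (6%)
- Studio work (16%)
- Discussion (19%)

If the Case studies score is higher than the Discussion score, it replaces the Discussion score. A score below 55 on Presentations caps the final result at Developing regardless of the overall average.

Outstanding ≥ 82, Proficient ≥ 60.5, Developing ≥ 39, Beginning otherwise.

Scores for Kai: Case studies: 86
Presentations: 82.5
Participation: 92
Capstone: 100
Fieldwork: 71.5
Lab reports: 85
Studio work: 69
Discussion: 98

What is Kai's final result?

Proficient

Case studies (86) ≤ Discussion (98), so Discussion stays at 98.
Presentations score 82.5 ≥ 55: minimum met.
Weighted total:
  Case studies 86 × 0.05 = 4.3
  Presentations 82.5 × 0.05 = 4.125
  Participation 92 × 0.06 = 5.52
  Capstone 100 × 0.06 = 6
  Fieldwork 71.5 × 0.37 = 26.455
  Lab reports 85 × 0.06 = 5.1
  Studio work 69 × 0.16 = 11.04
  Discussion 98 × 0.19 = 18.62
Sum = 81.16
81.16 is ≥ 60.5 and < 82 → Proficient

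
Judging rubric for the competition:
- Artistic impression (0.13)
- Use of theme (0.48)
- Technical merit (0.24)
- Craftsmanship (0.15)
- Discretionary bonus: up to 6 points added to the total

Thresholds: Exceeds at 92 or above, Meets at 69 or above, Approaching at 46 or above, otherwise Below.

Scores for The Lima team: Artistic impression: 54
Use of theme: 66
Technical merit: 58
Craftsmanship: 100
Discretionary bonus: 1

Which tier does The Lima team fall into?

Weighted total:
  Artistic impression 54 × 0.13 = 7.02
  Use of theme 66 × 0.48 = 31.68
  Technical merit 58 × 0.24 = 13.92
  Craftsmanship 100 × 0.15 = 15
Sum = 67.62
Discretionary bonus: 67.62 + 1 = 68.62
68.62 is ≥ 46 and < 69 → Approaching

Approaching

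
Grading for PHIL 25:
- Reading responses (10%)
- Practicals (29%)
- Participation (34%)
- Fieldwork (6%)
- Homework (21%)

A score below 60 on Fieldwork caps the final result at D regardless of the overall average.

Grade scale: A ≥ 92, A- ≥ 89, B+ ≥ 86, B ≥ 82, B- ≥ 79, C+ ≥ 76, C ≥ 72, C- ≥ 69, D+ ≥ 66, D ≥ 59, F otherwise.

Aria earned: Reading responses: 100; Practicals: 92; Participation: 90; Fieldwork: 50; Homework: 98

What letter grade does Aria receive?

D

Fieldwork score 50 < 60: minimum not met.
Weighted total:
  Reading responses 100 × 0.1 = 10
  Practicals 92 × 0.29 = 26.68
  Participation 90 × 0.34 = 30.6
  Fieldwork 50 × 0.06 = 3
  Homework 98 × 0.21 = 20.58
Sum = 90.86
90.86 would be A-; cap at D applies → D.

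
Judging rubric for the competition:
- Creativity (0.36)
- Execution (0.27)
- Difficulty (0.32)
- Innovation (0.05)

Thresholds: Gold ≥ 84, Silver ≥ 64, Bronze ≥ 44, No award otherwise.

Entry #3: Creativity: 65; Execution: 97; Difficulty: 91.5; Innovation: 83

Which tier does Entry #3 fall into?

Weighted total:
  Creativity 65 × 0.36 = 23.4
  Execution 97 × 0.27 = 26.19
  Difficulty 91.5 × 0.32 = 29.28
  Innovation 83 × 0.05 = 4.15
Sum = 83.02
83.02 is ≥ 64 and < 84 → Silver

Silver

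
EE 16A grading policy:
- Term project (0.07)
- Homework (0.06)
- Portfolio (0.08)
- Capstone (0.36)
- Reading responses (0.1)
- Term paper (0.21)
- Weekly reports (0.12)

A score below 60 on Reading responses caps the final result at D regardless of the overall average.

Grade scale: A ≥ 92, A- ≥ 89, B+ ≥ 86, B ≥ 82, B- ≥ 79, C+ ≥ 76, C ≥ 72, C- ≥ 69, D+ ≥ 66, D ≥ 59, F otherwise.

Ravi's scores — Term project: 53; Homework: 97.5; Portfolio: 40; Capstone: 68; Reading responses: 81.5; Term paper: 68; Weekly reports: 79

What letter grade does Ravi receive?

C-

Reading responses score 81.5 ≥ 60: minimum met.
Weighted total:
  Term project 53 × 0.07 = 3.71
  Homework 97.5 × 0.06 = 5.85
  Portfolio 40 × 0.08 = 3.2
  Capstone 68 × 0.36 = 24.48
  Reading responses 81.5 × 0.1 = 8.15
  Term paper 68 × 0.21 = 14.28
  Weekly reports 79 × 0.12 = 9.48
Sum = 69.15
69.15 is ≥ 69 and < 72 → C-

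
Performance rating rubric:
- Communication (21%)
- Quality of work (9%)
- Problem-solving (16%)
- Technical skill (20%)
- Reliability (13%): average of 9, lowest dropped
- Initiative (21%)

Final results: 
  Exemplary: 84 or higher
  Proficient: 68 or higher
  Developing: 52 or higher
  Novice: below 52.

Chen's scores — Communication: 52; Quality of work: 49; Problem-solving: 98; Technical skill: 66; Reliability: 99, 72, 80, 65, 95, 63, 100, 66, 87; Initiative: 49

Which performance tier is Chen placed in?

Developing

Reliability: drop 63 → average of remaining 8 = 664/8 = 83
Weighted total:
  Communication 52 × 0.21 = 10.92
  Quality of work 49 × 0.09 = 4.41
  Problem-solving 98 × 0.16 = 15.68
  Technical skill 66 × 0.2 = 13.2
  Reliability 83 × 0.13 = 10.79
  Initiative 49 × 0.21 = 10.29
Sum = 65.29
65.29 is ≥ 52 and < 68 → Developing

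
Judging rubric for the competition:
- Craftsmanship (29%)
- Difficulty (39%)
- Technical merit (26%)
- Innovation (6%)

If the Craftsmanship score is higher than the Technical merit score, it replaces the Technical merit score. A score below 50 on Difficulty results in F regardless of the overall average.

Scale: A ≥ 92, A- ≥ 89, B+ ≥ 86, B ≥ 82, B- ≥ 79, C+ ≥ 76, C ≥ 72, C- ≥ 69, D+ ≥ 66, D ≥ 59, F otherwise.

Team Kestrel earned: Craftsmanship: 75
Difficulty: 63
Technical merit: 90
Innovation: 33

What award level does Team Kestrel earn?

Craftsmanship (75) ≤ Technical merit (90), so Technical merit stays at 90.
Difficulty score 63 ≥ 50: minimum met.
Weighted total:
  Craftsmanship 75 × 0.29 = 21.75
  Difficulty 63 × 0.39 = 24.57
  Technical merit 90 × 0.26 = 23.4
  Innovation 33 × 0.06 = 1.98
Sum = 71.7
71.7 is ≥ 69 and < 72 → C-

C-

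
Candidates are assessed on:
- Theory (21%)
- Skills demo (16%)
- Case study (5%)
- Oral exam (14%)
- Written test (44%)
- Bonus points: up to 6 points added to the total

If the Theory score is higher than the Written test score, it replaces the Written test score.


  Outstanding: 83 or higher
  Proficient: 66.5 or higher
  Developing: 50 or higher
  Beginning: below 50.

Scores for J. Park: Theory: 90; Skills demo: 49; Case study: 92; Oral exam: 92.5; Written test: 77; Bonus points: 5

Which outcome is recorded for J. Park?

Theory (90) > Written test (77), so Written test counts as 90.
Weighted total:
  Theory 90 × 0.21 = 18.9
  Skills demo 49 × 0.16 = 7.84
  Case study 92 × 0.05 = 4.6
  Oral exam 92.5 × 0.14 = 12.95
  Written test 90 × 0.44 = 39.6
Sum = 83.89
Bonus points: 83.89 + 5 = 88.89
88.89 ≥ 83 → Outstanding

Outstanding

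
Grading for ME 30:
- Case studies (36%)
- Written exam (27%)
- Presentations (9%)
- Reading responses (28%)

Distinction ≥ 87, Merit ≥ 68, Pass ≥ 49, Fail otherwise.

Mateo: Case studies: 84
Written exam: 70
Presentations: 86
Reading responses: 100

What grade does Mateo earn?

Merit

Weighted total:
  Case studies 84 × 0.36 = 30.24
  Written exam 70 × 0.27 = 18.9
  Presentations 86 × 0.09 = 7.74
  Reading responses 100 × 0.28 = 28
Sum = 84.88
84.88 is ≥ 68 and < 87 → Merit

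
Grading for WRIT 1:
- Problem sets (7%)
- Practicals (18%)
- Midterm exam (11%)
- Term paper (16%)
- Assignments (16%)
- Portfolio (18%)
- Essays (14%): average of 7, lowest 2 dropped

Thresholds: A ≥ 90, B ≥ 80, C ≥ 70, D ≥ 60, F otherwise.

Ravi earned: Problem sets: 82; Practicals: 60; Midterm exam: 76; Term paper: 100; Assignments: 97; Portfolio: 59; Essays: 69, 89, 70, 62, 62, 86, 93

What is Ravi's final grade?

C

Essays: drop 62, 62 → average of remaining 5 = 407/5 = 81.4
Weighted total:
  Problem sets 82 × 0.07 = 5.74
  Practicals 60 × 0.18 = 10.8
  Midterm exam 76 × 0.11 = 8.36
  Term paper 100 × 0.16 = 16
  Assignments 97 × 0.16 = 15.52
  Portfolio 59 × 0.18 = 10.62
  Essays 81.4 × 0.14 = 11.396
Sum = 78.436
78.436 is ≥ 70 and < 80 → C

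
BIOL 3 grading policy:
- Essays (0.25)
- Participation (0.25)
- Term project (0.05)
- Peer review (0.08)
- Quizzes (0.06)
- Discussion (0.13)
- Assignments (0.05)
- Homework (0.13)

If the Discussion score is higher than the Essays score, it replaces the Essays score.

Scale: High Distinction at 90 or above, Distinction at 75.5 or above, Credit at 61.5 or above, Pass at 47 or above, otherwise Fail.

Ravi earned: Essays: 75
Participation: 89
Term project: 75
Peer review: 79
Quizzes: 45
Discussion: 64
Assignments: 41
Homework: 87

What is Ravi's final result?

Discussion (64) ≤ Essays (75), so Essays stays at 75.
Weighted total:
  Essays 75 × 0.25 = 18.75
  Participation 89 × 0.25 = 22.25
  Term project 75 × 0.05 = 3.75
  Peer review 79 × 0.08 = 6.32
  Quizzes 45 × 0.06 = 2.7
  Discussion 64 × 0.13 = 8.32
  Assignments 41 × 0.05 = 2.05
  Homework 87 × 0.13 = 11.31
Sum = 75.45
75.45 is ≥ 61.5 and < 75.5 → Credit

Credit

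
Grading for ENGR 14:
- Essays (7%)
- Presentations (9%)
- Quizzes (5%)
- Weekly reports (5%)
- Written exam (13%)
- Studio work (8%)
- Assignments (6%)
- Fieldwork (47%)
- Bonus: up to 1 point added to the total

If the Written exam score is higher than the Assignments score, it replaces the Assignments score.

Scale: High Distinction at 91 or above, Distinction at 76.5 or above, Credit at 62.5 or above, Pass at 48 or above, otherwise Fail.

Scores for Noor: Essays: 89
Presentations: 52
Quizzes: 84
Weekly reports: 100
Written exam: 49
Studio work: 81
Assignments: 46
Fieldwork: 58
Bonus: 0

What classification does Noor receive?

Credit

Written exam (49) > Assignments (46), so Assignments counts as 49.
Weighted total:
  Essays 89 × 0.07 = 6.23
  Presentations 52 × 0.09 = 4.68
  Quizzes 84 × 0.05 = 4.2
  Weekly reports 100 × 0.05 = 5
  Written exam 49 × 0.13 = 6.37
  Studio work 81 × 0.08 = 6.48
  Assignments 49 × 0.06 = 2.94
  Fieldwork 58 × 0.47 = 27.26
Sum = 63.16
Bonus: 63.16 + 0 = 63.16
63.16 is ≥ 62.5 and < 76.5 → Credit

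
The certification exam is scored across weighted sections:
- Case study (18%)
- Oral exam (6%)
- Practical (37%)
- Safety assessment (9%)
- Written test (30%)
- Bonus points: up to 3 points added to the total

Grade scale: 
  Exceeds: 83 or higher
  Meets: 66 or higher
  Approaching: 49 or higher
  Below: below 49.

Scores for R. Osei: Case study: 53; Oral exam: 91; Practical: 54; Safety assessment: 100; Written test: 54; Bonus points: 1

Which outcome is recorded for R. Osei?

Weighted total:
  Case study 53 × 0.18 = 9.54
  Oral exam 91 × 0.06 = 5.46
  Practical 54 × 0.37 = 19.98
  Safety assessment 100 × 0.09 = 9
  Written test 54 × 0.3 = 16.2
Sum = 60.18
Bonus points: 60.18 + 1 = 61.18
61.18 is ≥ 49 and < 66 → Approaching

Approaching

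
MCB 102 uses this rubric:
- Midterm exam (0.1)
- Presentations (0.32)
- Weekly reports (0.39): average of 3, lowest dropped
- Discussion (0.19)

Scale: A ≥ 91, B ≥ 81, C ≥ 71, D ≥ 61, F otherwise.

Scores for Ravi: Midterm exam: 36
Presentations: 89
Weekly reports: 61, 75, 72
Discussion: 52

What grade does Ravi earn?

Weekly reports: drop 61 → average of remaining 2 = 147/2 = 73.5
Weighted total:
  Midterm exam 36 × 0.1 = 3.6
  Presentations 89 × 0.32 = 28.48
  Weekly reports 73.5 × 0.39 = 28.665
  Discussion 52 × 0.19 = 9.88
Sum = 70.625
70.625 is ≥ 61 and < 71 → D

D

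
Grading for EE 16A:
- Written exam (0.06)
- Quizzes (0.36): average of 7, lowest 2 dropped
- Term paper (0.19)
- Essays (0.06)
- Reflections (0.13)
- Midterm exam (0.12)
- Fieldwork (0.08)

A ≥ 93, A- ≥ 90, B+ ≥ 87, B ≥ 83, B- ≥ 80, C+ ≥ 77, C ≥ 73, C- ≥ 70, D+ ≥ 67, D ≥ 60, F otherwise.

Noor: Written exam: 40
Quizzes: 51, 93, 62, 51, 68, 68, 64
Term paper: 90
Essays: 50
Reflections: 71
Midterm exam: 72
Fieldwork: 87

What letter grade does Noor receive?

C-

Quizzes: drop 51, 51 → average of remaining 5 = 355/5 = 71
Weighted total:
  Written exam 40 × 0.06 = 2.4
  Quizzes 71 × 0.36 = 25.56
  Term paper 90 × 0.19 = 17.1
  Essays 50 × 0.06 = 3
  Reflections 71 × 0.13 = 9.23
  Midterm exam 72 × 0.12 = 8.64
  Fieldwork 87 × 0.08 = 6.96
Sum = 72.89
72.89 is ≥ 70 and < 73 → C-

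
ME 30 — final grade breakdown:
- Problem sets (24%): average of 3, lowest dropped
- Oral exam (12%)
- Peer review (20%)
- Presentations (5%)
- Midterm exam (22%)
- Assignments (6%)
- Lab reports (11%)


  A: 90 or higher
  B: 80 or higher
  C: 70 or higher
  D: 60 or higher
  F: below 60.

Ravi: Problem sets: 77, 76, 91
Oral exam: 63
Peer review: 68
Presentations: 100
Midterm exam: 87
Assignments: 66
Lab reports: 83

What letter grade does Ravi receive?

C

Problem sets: drop 76 → average of remaining 2 = 168/2 = 84
Weighted total:
  Problem sets 84 × 0.24 = 20.16
  Oral exam 63 × 0.12 = 7.56
  Peer review 68 × 0.2 = 13.6
  Presentations 100 × 0.05 = 5
  Midterm exam 87 × 0.22 = 19.14
  Assignments 66 × 0.06 = 3.96
  Lab reports 83 × 0.11 = 9.13
Sum = 78.55
78.55 is ≥ 70 and < 80 → C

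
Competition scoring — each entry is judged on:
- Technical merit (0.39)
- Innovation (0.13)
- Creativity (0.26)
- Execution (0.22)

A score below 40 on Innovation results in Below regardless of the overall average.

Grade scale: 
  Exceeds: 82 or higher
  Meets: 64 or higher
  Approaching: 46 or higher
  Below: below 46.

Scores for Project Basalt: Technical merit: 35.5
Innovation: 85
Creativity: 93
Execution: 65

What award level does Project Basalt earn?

Approaching

Innovation score 85 ≥ 40: minimum met.
Weighted total:
  Technical merit 35.5 × 0.39 = 13.845
  Innovation 85 × 0.13 = 11.05
  Creativity 93 × 0.26 = 24.18
  Execution 65 × 0.22 = 14.3
Sum = 63.375
63.375 is ≥ 46 and < 64 → Approaching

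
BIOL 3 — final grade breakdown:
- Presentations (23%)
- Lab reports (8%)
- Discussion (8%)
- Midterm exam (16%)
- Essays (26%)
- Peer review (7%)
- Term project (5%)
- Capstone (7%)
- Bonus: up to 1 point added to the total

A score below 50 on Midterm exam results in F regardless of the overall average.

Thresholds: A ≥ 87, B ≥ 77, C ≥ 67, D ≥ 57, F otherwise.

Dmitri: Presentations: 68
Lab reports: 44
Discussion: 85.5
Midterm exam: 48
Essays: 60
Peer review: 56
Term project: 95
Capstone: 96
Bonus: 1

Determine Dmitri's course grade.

Midterm exam score 48 < 50: minimum not met.
Weighted total:
  Presentations 68 × 0.23 = 15.64
  Lab reports 44 × 0.08 = 3.52
  Discussion 85.5 × 0.08 = 6.84
  Midterm exam 48 × 0.16 = 7.68
  Essays 60 × 0.26 = 15.6
  Peer review 56 × 0.07 = 3.92
  Term project 95 × 0.05 = 4.75
  Capstone 96 × 0.07 = 6.72
Sum = 64.67
Bonus: 64.67 + 1 = 65.67
Because the Midterm exam minimum was not met, the result is F.

F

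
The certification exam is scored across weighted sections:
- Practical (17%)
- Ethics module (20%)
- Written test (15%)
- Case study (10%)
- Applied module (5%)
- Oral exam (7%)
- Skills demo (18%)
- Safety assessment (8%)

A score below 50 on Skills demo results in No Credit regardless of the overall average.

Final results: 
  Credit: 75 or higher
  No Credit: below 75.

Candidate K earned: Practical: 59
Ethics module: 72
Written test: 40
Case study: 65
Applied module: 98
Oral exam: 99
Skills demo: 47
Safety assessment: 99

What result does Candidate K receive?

Skills demo score 47 < 50: minimum not met.
Weighted total:
  Practical 59 × 0.17 = 10.03
  Ethics module 72 × 0.2 = 14.4
  Written test 40 × 0.15 = 6
  Case study 65 × 0.1 = 6.5
  Applied module 98 × 0.05 = 4.9
  Oral exam 99 × 0.07 = 6.93
  Skills demo 47 × 0.18 = 8.46
  Safety assessment 99 × 0.08 = 7.92
Sum = 65.14
Because the Skills demo minimum was not met, the result is No Credit.

No Credit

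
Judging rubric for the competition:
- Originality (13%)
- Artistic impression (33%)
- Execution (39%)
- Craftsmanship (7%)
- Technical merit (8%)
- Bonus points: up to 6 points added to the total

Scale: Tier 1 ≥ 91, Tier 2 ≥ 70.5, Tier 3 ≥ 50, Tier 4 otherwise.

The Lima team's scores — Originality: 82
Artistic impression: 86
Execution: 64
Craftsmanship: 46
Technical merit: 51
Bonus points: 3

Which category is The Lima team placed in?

Weighted total:
  Originality 82 × 0.13 = 10.66
  Artistic impression 86 × 0.33 = 28.38
  Execution 64 × 0.39 = 24.96
  Craftsmanship 46 × 0.07 = 3.22
  Technical merit 51 × 0.08 = 4.08
Sum = 71.3
Bonus points: 71.3 + 3 = 74.3
74.3 is ≥ 70.5 and < 91 → Tier 2

Tier 2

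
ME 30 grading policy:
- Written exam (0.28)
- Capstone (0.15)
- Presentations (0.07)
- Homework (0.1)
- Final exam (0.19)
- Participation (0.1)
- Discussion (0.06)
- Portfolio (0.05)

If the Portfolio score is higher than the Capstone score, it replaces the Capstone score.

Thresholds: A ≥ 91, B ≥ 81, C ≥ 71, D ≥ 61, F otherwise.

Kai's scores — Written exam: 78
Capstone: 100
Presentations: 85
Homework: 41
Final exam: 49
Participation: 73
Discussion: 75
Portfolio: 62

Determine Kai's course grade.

Portfolio (62) ≤ Capstone (100), so Capstone stays at 100.
Weighted total:
  Written exam 78 × 0.28 = 21.84
  Capstone 100 × 0.15 = 15
  Presentations 85 × 0.07 = 5.95
  Homework 41 × 0.1 = 4.1
  Final exam 49 × 0.19 = 9.31
  Participation 73 × 0.1 = 7.3
  Discussion 75 × 0.06 = 4.5
  Portfolio 62 × 0.05 = 3.1
Sum = 71.1
71.1 is ≥ 71 and < 81 → C

C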